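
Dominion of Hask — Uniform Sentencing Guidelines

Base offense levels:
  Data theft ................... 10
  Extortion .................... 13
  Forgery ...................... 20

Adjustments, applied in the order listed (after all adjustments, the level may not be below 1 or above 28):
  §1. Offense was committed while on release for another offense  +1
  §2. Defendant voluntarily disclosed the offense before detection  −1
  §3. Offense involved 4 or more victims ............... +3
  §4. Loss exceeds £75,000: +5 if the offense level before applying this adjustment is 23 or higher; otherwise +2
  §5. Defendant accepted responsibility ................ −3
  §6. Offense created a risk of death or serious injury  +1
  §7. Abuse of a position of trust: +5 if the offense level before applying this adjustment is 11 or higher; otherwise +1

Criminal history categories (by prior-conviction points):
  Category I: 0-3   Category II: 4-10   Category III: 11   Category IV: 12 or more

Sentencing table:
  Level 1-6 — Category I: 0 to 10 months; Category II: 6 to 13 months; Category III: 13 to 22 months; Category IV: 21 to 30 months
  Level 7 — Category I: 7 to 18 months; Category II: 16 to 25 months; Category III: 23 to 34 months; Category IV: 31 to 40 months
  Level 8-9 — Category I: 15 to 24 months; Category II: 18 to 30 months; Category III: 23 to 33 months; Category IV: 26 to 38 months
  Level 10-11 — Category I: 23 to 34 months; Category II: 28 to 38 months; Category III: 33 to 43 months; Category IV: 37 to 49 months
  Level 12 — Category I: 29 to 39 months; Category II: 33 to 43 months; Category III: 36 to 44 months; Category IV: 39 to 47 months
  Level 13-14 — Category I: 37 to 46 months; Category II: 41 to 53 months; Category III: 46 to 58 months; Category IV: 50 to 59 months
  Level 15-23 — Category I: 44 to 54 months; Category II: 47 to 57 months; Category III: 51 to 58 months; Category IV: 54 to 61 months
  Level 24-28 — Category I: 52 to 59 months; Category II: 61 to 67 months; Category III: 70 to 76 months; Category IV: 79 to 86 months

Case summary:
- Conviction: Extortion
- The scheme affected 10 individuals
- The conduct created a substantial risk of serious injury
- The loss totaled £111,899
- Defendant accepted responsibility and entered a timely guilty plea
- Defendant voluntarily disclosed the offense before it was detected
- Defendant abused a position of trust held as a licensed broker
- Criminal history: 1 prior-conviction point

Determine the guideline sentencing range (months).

Base offense level for extortion: 13.
§2 applies: 13 − 1 = 12.
§3 applies: 12 + 3 = 15.
§4 applies (level before this adjustment is 15 < 23, so +2): 15 + 2 = 17.
§5 applies: 17 − 3 = 14.
§6 applies: 14 + 1 = 15.
§7 applies (level before this adjustment is 15 ≥ 11, so +5): 15 + 5 = 20.
Final offense level: 20.
Criminal history: 1 prior point → Category I (0-3).
Level 20 falls in the 15-23 band.
Grid: Level 15-23 × Category I = 44-54 months.

44-54 months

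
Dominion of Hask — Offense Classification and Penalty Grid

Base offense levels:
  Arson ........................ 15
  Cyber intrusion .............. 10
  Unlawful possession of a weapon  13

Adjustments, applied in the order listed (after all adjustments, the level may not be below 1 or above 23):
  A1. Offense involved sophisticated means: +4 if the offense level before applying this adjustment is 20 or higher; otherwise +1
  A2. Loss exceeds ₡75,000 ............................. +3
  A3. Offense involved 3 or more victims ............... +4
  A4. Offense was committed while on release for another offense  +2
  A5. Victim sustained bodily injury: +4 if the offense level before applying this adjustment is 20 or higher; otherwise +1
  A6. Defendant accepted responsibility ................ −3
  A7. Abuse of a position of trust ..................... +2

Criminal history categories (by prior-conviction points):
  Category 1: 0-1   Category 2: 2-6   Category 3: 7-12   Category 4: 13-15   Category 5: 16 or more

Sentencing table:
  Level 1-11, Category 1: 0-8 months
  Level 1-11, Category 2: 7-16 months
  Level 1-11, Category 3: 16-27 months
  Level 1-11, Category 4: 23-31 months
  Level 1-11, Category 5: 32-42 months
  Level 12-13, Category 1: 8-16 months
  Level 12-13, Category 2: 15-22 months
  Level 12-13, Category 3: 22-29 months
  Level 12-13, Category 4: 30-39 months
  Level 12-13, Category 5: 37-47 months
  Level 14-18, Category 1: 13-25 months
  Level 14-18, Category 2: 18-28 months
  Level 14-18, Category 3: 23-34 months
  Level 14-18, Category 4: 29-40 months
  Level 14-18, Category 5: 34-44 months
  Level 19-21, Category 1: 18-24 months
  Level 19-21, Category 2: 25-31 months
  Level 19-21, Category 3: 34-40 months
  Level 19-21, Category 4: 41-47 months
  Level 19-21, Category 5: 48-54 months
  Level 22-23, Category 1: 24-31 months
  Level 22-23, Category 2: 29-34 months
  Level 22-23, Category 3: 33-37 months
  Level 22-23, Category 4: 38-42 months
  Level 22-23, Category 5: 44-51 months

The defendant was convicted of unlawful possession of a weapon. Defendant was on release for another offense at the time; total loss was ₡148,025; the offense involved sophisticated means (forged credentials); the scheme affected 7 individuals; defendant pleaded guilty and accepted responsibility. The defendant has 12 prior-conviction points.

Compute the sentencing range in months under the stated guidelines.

Base offense level for unlawful possession of a weapon: 13.
A1 applies (level before this adjustment is 13 < 20, so +1): 13 + 1 = 14.
A2 applies: 14 + 3 = 17.
A3 applies: 17 + 4 = 21.
A4 applies: 21 + 2 = 23.
A5 does not apply.
A6 applies: 23 − 3 = 20.
Final offense level: 20.
Criminal history: 12 prior points → Category 3 (7-12).
Level 20 falls in the 19-21 band.
Grid: Level 19-21 × Category 3 = 34-40 months.

34-40 months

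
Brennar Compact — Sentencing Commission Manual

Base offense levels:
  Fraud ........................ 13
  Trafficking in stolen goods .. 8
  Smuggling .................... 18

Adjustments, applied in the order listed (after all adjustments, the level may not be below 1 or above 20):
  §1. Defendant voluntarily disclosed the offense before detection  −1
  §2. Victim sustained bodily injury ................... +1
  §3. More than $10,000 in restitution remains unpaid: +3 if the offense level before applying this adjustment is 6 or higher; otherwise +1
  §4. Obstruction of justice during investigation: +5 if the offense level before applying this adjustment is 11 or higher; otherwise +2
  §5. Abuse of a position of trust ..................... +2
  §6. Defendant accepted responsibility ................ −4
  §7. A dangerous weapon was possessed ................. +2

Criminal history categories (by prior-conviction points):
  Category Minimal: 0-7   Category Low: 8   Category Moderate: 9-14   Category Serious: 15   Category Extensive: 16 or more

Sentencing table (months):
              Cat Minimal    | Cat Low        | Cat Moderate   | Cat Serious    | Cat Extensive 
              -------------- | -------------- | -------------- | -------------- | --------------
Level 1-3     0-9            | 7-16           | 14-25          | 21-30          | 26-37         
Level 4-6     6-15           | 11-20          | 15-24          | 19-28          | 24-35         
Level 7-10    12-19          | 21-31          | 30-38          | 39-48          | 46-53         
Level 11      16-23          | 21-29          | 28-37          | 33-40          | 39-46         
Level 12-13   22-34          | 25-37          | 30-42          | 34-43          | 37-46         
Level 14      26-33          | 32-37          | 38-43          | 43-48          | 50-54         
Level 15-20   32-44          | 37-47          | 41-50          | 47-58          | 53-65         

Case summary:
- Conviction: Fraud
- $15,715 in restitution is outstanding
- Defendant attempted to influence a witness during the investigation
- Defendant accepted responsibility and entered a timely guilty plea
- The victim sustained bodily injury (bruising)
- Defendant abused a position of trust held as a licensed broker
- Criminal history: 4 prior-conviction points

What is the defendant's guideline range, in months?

Base offense level for fraud: 13.
§1 does not apply.
§2 applies: 13 + 1 = 14.
§3 applies (level before this adjustment is 14 ≥ 6, so +3): 14 + 3 = 17.
§4 applies (level before this adjustment is 17 ≥ 11, so +5): 17 + 5 = 22.
§5 applies: 22 + 2 = 24.
§6 applies: 24 − 4 = 20.
Final offense level: 20.
Criminal history: 4 prior points → Category Minimal (0-7).
Level 20 falls in the 15-20 band.
Grid: Level 15-20 × Category Minimal = 32-44 months.

32-44 months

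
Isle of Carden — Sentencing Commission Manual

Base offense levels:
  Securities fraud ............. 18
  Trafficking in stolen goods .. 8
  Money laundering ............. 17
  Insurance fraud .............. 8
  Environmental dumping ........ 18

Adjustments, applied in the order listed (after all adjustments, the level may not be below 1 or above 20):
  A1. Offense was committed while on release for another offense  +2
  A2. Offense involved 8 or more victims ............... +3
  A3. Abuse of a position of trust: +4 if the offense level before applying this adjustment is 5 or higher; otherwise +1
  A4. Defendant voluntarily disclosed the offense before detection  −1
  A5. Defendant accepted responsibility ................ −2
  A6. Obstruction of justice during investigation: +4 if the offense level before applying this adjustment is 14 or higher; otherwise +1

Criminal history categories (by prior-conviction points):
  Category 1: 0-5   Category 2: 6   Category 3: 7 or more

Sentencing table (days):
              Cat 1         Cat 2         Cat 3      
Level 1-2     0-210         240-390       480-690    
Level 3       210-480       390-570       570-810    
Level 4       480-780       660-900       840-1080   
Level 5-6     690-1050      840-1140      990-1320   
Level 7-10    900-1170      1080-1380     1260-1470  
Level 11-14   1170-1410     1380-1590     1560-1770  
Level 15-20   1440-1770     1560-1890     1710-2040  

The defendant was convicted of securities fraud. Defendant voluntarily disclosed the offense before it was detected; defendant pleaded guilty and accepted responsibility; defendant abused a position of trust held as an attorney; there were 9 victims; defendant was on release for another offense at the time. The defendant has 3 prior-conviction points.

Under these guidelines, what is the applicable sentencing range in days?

Base offense level for securities fraud: 18.
A1 applies: 18 + 2 = 20.
A2 applies: 20 + 3 = 23.
A3 applies (level before this adjustment is 23 ≥ 5, so +4): 23 + 4 = 27.
A4 applies: 27 − 1 = 26.
A5 applies: 26 − 2 = 24.
A6 does not apply.
Level 24 exceeds the maximum of 20; capped at 20.
Final offense level: 20.
Criminal history: 3 prior points → Category 1 (0-5).
Level 20 falls in the 15-20 band.
Grid: Level 15-20 × Category 1 = 1440-1770 days.

1440-1770 days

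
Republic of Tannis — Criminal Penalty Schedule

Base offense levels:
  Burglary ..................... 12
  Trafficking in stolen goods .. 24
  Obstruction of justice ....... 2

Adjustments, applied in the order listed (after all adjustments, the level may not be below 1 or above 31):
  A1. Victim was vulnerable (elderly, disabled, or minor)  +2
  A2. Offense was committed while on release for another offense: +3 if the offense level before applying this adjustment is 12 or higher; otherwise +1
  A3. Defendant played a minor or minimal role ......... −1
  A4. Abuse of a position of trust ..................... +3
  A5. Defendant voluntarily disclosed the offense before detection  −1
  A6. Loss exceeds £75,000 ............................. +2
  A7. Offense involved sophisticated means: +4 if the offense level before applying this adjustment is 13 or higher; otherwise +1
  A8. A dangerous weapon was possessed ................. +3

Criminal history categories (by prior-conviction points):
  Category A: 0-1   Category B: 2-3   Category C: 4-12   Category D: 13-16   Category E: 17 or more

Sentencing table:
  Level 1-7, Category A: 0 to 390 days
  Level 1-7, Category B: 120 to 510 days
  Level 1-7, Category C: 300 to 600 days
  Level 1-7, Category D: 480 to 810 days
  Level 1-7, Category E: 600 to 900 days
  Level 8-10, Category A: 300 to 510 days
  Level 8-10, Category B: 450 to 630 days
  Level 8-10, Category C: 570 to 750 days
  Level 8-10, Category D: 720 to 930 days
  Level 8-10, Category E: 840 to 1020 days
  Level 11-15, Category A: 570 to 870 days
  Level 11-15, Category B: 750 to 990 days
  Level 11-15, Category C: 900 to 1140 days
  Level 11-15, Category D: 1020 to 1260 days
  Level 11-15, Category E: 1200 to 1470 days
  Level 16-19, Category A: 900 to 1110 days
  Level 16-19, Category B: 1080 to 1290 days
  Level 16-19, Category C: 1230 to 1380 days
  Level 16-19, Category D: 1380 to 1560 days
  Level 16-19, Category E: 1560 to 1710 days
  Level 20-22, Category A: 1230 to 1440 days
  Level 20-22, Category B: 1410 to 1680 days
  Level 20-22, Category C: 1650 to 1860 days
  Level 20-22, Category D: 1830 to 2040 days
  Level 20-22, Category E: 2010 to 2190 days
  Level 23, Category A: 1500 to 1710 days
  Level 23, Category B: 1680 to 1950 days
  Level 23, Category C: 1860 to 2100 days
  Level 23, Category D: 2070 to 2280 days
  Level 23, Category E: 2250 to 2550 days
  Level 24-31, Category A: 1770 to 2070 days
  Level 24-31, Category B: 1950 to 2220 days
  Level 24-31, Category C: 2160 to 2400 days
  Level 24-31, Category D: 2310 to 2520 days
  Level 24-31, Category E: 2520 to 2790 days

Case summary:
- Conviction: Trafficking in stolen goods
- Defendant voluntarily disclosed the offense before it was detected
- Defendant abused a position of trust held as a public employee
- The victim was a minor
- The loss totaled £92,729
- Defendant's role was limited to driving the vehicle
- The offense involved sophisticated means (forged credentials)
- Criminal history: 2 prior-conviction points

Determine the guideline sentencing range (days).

1950-2220 days

Base offense level for trafficking in stolen goods: 24.
A1 applies: 24 + 2 = 26.
A2 does not apply.
A3 applies: 26 − 1 = 25.
A4 applies: 25 + 3 = 28.
A5 applies: 28 − 1 = 27.
A6 applies: 27 + 2 = 29.
A7 applies (level before this adjustment is 29 ≥ 13, so +4): 29 + 4 = 33.
A8 does not apply.
Level 33 exceeds the maximum of 31; capped at 31.
Final offense level: 31.
Criminal history: 2 prior points → Category B (2-3).
Level 31 falls in the 24-31 band.
Grid: Level 24-31 × Category B = 1950-2220 days.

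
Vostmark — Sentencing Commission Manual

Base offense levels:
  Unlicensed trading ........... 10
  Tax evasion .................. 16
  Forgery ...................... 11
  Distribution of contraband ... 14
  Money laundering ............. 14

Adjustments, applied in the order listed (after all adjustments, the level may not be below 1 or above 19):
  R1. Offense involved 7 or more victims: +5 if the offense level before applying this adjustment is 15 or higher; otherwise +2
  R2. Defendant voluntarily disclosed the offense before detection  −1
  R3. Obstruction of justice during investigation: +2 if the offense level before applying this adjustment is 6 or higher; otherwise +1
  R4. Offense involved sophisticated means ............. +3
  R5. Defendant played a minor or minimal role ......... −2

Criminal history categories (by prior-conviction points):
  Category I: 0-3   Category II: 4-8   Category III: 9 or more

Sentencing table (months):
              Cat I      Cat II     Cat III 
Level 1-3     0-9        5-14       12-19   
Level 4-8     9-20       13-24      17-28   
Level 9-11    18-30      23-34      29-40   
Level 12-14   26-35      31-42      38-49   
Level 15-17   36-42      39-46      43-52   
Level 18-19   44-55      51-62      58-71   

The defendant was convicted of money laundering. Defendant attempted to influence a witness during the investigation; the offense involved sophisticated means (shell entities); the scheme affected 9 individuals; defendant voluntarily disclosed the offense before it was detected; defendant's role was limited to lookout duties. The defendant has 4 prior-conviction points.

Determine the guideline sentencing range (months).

51-62 months

Base offense level for money laundering: 14.
R1 applies (level before this adjustment is 14 < 15, so +2): 14 + 2 = 16.
R2 applies: 16 − 1 = 15.
R3 applies (level before this adjustment is 15 ≥ 6, so +2): 15 + 2 = 17.
R4 applies: 17 + 3 = 20.
R5 applies: 20 − 2 = 18.
Final offense level: 18.
Criminal history: 4 prior points → Category II (4-8).
Level 18 falls in the 18-19 band.
Grid: Level 18-19 × Category II = 51-62 months.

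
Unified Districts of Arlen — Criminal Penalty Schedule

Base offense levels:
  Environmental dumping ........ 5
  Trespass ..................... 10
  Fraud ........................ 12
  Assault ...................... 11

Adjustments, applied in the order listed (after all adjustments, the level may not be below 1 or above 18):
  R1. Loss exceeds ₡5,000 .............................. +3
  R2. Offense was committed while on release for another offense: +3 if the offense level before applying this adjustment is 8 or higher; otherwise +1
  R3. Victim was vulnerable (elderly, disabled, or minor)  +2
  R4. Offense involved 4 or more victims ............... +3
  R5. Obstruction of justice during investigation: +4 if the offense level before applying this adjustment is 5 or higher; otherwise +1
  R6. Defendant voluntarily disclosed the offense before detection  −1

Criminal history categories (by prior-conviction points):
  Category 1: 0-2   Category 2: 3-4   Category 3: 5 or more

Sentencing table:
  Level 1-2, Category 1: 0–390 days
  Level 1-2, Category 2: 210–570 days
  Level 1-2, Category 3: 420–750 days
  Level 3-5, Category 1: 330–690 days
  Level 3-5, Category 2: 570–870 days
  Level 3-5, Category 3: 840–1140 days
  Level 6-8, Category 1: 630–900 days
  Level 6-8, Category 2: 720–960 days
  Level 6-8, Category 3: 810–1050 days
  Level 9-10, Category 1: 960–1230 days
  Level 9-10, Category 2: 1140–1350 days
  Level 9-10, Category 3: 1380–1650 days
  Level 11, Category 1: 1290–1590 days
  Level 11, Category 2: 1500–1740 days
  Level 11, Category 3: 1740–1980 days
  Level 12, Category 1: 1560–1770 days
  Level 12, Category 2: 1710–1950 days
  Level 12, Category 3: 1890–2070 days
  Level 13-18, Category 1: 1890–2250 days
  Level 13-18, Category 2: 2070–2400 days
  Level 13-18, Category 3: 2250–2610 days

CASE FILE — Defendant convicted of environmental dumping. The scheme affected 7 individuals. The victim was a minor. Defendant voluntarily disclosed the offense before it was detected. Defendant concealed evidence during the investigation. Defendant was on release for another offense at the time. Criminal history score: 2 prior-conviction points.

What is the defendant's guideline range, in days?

Base offense level for environmental dumping: 5.
R2 applies (level before this adjustment is 5 < 8, so +1): 5 + 1 = 6.
R3 applies: 6 + 2 = 8.
R4 applies: 8 + 3 = 11.
R5 applies (level before this adjustment is 11 ≥ 5, so +4): 11 + 4 = 15.
R6 applies: 15 − 1 = 14.
Final offense level: 14.
Criminal history: 2 prior points → Category 1 (0-2).
Level 14 falls in the 13-18 band.
Grid: Level 13-18 × Category 1 = 1890-2250 days.

1890-2250 days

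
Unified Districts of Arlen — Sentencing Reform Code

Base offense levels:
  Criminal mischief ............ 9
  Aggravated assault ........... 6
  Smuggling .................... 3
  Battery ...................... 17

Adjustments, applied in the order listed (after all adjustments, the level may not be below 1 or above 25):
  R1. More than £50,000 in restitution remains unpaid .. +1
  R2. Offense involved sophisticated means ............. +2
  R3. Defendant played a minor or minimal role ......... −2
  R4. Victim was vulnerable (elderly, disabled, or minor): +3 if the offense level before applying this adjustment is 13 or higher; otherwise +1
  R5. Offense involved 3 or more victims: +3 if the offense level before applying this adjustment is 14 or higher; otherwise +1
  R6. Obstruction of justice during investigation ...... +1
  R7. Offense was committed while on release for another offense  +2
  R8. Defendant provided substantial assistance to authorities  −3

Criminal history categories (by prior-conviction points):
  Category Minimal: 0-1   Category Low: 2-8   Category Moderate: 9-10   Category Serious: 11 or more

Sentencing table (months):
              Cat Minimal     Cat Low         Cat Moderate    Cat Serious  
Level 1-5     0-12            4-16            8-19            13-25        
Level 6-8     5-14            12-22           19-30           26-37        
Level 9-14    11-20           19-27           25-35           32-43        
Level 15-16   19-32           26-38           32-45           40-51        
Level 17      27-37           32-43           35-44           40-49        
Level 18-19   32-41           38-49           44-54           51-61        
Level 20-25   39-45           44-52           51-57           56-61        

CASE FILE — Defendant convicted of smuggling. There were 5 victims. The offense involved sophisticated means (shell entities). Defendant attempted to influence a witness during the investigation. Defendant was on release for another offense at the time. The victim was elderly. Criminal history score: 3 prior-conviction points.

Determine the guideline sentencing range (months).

19-27 months

Base offense level for smuggling: 3.
R1 does not apply.
R2 applies: 3 + 2 = 5.
R3 does not apply.
R4 applies (level before this adjustment is 5 < 13, so +1): 5 + 1 = 6.
R5 applies (level before this adjustment is 6 < 14, so +1): 6 + 1 = 7.
R6 applies: 7 + 1 = 8.
R7 applies: 8 + 2 = 10.
R8 does not apply.
Final offense level: 10.
Criminal history: 3 prior points → Category Low (2-8).
Level 10 falls in the 9-14 band.
Grid: Level 9-14 × Category Low = 19-27 months.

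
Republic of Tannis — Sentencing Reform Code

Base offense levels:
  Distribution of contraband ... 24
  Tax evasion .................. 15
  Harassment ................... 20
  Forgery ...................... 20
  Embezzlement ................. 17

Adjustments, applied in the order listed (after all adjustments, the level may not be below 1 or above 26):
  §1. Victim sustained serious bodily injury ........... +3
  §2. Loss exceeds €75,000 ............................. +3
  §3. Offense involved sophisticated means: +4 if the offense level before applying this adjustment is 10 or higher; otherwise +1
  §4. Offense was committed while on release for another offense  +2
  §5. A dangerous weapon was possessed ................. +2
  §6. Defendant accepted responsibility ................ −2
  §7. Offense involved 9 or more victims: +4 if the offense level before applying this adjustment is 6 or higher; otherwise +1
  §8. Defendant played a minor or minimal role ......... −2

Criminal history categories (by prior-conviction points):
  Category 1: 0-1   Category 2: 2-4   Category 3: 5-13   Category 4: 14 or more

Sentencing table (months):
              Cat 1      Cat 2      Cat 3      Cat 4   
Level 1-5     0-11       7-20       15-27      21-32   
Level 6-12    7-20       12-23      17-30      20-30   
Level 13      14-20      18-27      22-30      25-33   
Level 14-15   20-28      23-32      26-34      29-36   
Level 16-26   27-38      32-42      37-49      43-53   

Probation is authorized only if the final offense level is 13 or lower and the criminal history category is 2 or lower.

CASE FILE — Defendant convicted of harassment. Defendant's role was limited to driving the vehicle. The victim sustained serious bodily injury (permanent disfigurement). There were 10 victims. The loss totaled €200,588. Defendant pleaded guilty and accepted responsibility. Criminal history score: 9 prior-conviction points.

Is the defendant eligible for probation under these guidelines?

No

Base offense level for harassment: 20.
§1 applies: 20 + 3 = 23.
§2 applies: 23 + 3 = 26.
§4 does not apply.
§5 does not apply.
§6 applies: 26 − 2 = 24.
§7 applies (level before this adjustment is 24 ≥ 6, so +4): 24 + 4 = 28.
§8 applies: 28 − 2 = 26.
Final offense level: 26.
Criminal history: 9 prior points → Category 3 (5-13).
Level 26 falls in the 16-26 band.
Grid: Level 16-26 × Category 3 = 37-49 months.
Probation check: level 26 > 13 and category 3 > 2 → not eligible.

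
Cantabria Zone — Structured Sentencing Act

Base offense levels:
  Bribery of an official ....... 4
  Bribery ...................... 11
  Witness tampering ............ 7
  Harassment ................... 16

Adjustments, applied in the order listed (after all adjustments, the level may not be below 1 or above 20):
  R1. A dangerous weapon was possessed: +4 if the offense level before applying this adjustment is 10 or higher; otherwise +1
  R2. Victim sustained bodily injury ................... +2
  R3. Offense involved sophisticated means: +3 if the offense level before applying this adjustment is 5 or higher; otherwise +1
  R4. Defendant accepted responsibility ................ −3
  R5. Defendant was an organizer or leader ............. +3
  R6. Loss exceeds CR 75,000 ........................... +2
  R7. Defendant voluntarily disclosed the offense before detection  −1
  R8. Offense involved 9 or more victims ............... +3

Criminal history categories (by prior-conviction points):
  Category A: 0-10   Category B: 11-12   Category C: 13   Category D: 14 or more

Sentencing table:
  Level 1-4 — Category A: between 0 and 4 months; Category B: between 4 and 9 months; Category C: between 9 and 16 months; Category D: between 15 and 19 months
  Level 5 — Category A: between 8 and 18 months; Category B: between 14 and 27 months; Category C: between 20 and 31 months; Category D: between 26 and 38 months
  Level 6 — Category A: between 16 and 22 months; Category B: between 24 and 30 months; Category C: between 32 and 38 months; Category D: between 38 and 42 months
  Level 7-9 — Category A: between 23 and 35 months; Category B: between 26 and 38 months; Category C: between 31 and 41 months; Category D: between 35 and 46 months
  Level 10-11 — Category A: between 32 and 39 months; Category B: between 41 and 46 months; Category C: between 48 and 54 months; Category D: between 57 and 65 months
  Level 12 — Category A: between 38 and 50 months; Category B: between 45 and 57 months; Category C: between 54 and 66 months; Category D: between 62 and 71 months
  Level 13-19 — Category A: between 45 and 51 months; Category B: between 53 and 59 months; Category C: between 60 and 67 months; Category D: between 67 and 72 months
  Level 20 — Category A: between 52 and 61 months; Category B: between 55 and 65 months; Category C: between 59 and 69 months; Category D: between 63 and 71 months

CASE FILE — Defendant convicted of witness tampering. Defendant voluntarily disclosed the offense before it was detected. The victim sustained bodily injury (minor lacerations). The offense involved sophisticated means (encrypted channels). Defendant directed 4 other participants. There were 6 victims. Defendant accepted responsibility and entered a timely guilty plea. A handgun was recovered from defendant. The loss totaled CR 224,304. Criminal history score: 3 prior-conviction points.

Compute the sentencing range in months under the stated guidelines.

45-51 months

Base offense level for witness tampering: 7.
R1 applies (level before this adjustment is 7 < 10, so +1): 7 + 1 = 8.
R2 applies: 8 + 2 = 10.
R3 applies (level before this adjustment is 10 ≥ 5, so +3): 10 + 3 = 13.
R4 applies: 13 − 3 = 10.
R5 applies: 10 + 3 = 13.
R6 applies: 13 + 2 = 15.
R7 applies: 15 − 1 = 14.
R8 does not apply.
Final offense level: 14.
Criminal history: 3 prior points → Category A (0-10).
Level 14 falls in the 13-19 band.
Grid: Level 13-19 × Category A = 45-51 months.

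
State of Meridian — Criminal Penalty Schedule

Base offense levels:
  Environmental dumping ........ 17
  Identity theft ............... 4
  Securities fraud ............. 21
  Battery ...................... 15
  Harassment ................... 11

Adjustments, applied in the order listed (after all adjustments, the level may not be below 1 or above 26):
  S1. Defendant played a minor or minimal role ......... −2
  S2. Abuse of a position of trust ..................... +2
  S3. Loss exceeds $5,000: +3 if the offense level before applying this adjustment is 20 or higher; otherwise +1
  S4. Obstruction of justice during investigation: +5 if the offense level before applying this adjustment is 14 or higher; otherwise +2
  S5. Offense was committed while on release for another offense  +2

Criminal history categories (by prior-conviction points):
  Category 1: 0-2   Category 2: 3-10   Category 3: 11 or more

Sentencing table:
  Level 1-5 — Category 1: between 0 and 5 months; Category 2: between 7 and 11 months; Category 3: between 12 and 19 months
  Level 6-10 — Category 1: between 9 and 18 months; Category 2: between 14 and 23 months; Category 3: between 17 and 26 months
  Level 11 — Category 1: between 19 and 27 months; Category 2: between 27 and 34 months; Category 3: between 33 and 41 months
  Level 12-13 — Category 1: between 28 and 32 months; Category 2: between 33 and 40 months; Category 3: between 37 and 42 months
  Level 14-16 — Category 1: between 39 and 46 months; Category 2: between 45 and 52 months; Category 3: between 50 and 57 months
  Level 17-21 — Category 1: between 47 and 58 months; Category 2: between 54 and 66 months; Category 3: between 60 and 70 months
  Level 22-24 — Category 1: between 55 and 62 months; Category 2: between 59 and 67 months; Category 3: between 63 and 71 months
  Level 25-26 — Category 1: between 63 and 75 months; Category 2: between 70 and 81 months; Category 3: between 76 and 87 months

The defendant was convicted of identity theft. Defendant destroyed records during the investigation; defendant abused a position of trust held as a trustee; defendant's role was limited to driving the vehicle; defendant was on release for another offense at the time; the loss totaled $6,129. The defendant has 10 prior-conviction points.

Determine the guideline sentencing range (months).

Base offense level for identity theft: 4.
S1 applies: 4 − 2 = 2.
S2 applies: 2 + 2 = 4.
S3 applies (level before this adjustment is 4 < 20, so +1): 4 + 1 = 5.
S4 applies (level before this adjustment is 5 < 14, so +2): 5 + 2 = 7.
S5 applies: 7 + 2 = 9.
Final offense level: 9.
Criminal history: 10 prior points → Category 2 (3-10).
Level 9 falls in the 6-10 band.
Grid: Level 6-10 × Category 2 = 14-23 months.

14-23 months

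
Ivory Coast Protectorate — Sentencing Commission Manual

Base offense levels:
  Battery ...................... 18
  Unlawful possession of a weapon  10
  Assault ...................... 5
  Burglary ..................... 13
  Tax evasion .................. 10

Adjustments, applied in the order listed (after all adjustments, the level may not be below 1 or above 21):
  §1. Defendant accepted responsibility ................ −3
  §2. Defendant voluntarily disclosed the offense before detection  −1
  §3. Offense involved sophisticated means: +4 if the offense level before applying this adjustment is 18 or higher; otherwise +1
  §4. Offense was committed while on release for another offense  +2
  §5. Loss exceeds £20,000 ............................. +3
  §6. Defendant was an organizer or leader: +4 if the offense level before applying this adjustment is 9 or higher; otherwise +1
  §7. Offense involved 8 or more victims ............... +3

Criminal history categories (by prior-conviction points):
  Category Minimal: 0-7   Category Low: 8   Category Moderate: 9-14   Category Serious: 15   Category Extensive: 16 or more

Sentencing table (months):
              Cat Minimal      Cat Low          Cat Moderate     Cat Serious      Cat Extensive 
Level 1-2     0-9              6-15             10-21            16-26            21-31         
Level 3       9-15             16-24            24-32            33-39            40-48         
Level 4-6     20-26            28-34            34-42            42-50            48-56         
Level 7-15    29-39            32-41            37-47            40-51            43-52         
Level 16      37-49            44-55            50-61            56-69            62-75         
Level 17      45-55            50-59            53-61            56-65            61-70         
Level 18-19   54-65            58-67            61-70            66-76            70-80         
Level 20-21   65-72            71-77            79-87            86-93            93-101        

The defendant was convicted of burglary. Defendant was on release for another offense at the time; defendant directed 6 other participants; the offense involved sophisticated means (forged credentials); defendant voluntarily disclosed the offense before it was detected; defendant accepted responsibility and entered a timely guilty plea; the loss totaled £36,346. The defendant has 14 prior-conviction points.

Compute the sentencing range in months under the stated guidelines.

61-70 months

Base offense level for burglary: 13.
§1 applies: 13 − 3 = 10.
§2 applies: 10 − 1 = 9.
§3 applies (level before this adjustment is 9 < 18, so +1): 9 + 1 = 10.
§4 applies: 10 + 2 = 12.
§5 applies: 12 + 3 = 15.
§6 applies (level before this adjustment is 15 ≥ 9, so +4): 15 + 4 = 19.
§7 does not apply.
Final offense level: 19.
Criminal history: 14 prior points → Category Moderate (9-14).
Level 19 falls in the 18-19 band.
Grid: Level 18-19 × Category Moderate = 61-70 months.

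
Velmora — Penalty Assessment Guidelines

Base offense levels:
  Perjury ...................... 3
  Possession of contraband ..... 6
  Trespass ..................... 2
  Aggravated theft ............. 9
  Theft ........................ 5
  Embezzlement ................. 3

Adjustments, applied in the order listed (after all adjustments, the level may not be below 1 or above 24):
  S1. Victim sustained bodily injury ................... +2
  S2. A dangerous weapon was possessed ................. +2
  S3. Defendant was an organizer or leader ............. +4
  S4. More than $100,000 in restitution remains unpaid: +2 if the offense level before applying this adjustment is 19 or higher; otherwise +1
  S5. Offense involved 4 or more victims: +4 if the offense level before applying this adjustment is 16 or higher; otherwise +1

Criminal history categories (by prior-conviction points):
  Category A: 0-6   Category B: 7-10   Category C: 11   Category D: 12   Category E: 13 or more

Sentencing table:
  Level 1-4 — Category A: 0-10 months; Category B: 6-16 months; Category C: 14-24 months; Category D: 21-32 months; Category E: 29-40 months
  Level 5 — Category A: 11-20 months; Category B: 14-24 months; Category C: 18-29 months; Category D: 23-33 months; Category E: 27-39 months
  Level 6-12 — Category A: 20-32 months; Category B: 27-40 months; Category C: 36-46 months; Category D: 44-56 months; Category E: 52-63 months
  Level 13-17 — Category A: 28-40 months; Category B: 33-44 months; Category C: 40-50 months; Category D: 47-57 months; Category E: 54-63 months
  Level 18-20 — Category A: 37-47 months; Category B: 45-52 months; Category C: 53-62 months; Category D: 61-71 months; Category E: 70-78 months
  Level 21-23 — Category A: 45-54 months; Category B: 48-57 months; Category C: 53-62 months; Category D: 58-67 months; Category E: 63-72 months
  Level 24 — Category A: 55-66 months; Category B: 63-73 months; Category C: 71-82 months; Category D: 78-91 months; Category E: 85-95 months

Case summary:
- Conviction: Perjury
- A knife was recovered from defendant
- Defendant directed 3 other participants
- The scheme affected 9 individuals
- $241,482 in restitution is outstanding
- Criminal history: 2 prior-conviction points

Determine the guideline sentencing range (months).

Base offense level for perjury: 3.
S2 applies: 3 + 2 = 5.
S3 applies: 5 + 4 = 9.
S4 applies (level before this adjustment is 9 < 19, so +1): 9 + 1 = 10.
S5 applies (level before this adjustment is 10 < 16, so +1): 10 + 1 = 11.
Final offense level: 11.
Criminal history: 2 prior points → Category A (0-6).
Level 11 falls in the 6-12 band.
Grid: Level 6-12 × Category A = 20-32 months.

20-32 months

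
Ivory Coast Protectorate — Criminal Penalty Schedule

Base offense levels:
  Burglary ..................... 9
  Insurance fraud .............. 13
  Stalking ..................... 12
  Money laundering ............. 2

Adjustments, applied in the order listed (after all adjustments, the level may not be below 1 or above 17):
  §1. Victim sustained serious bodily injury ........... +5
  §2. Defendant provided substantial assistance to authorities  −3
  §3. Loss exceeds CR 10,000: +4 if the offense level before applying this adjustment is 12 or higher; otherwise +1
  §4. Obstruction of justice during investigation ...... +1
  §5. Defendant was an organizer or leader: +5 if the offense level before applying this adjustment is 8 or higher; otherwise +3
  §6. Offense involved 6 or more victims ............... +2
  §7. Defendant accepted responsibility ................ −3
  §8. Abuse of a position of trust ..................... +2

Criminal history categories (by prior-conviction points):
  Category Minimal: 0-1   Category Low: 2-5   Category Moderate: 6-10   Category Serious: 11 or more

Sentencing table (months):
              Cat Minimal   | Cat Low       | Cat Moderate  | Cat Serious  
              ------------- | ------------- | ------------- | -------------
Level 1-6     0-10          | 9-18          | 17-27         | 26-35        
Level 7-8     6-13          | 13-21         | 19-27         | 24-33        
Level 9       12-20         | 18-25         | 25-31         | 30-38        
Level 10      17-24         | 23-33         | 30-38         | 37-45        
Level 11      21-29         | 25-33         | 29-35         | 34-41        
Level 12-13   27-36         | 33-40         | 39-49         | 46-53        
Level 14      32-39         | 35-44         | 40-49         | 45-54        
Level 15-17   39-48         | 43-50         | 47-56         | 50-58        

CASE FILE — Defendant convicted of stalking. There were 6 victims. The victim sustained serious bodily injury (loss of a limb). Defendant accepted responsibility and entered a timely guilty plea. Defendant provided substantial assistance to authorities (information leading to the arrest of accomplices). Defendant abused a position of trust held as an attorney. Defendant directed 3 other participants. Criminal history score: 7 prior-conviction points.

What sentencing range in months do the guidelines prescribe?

Base offense level for stalking: 12.
§1 applies: 12 + 5 = 17.
§2 applies: 17 − 3 = 14.
§5 applies (level before this adjustment is 14 ≥ 8, so +5): 14 + 5 = 19.
§6 applies: 19 + 2 = 21.
§7 applies: 21 − 3 = 18.
§8 applies: 18 + 2 = 20.
Level 20 exceeds the maximum of 17; capped at 17.
Final offense level: 17.
Criminal history: 7 prior points → Category Moderate (6-10).
Level 17 falls in the 15-17 band.
Grid: Level 15-17 × Category Moderate = 47-56 months.

47-56 months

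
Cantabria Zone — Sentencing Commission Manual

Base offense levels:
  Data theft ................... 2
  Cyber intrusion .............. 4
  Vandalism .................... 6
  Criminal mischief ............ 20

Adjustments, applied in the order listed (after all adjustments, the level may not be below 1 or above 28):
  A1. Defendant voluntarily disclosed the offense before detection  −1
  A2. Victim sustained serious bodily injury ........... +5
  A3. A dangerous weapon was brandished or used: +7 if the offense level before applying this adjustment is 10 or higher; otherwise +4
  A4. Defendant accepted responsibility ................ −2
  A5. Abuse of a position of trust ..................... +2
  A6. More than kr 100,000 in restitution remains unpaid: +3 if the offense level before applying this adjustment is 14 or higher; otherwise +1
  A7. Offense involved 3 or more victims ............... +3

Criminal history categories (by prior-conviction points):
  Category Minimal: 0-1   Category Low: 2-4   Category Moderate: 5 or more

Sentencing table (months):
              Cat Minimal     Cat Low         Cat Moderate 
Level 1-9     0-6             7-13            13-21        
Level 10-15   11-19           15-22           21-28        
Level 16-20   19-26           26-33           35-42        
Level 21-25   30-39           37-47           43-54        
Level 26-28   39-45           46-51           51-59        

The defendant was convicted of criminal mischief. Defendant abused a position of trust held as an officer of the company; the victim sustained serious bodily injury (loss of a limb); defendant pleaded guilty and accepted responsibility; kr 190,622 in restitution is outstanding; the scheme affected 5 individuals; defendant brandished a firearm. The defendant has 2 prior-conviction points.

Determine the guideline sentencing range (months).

46-51 months

Base offense level for criminal mischief: 20.
A1 does not apply.
A2 applies: 20 + 5 = 25.
A3 applies (level before this adjustment is 25 ≥ 10, so +7): 25 + 7 = 32.
A4 applies: 32 − 2 = 30.
A5 applies: 30 + 2 = 32.
A6 applies (level before this adjustment is 32 ≥ 14, so +3): 32 + 3 = 35.
A7 applies: 35 + 3 = 38.
Level 38 exceeds the maximum of 28; capped at 28.
Final offense level: 28.
Criminal history: 2 prior points → Category Low (2-4).
Level 28 falls in the 26-28 band.
Grid: Level 26-28 × Category Low = 46-51 months.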